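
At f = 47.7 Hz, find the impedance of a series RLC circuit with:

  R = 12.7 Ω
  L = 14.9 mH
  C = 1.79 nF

Step 1 — Angular frequency: ω = 2π·f = 2π·47.7 = 299.7 rad/s.
Step 2 — Component impedances:
  R: Z = R = 12.7 Ω
  L: Z = jωL = j·299.7·0.0149 = 0 + j4.466 Ω
  C: Z = 1/(jωC) = -j/(ω·C) = 0 - j1.864e+06 Ω
Step 3 — Series combination: Z_total = R + L + C = 12.7 - j1.864e+06 Ω = 1.864e+06∠-90.0° Ω.

Z = 12.7 - j1.864e+06 Ω = 1.864e+06∠-90.0° Ω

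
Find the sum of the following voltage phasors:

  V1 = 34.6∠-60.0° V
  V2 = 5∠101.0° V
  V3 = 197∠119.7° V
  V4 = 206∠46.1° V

Step 1 — Convert each phasor to rectangular form:
  V1 = 34.6·(cos(-60.0°) + j·sin(-60.0°)) = 17.3 - j29.96 V
  V2 = 5·(cos(101.0°) + j·sin(101.0°)) = -0.954 + j4.908 V
  V3 = 197·(cos(119.7°) + j·sin(119.7°)) = -97.61 + j171.1 V
  V4 = 206·(cos(46.1°) + j·sin(46.1°)) = 142.8 + j148.4 V
Step 2 — Sum components: V_total = 61.58 + j294.5 V.
Step 3 — Convert to polar: |V_total| = 300.9 V, ∠V_total = 78.2°.

V_total = 300.9∠78.2° V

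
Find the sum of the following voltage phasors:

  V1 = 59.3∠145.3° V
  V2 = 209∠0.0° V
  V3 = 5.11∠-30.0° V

Step 1 — Convert each phasor to rectangular form:
  V1 = 59.3·(cos(145.3°) + j·sin(145.3°)) = -48.75 + j33.76 V
  V2 = 209·(cos(0.0°) + j·sin(0.0°)) = 209 V
  V3 = 5.11·(cos(-30.0°) + j·sin(-30.0°)) = 4.425 - j2.555 V
Step 2 — Sum components: V_total = 164.7 + j31.2 V.
Step 3 — Convert to polar: |V_total| = 167.6 V, ∠V_total = 10.7°.

V_total = 167.6∠10.7° V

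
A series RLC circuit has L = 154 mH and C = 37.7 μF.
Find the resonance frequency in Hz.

Step 1 — Resonance condition Im(Z)=0 gives ω₀ = 1/√(LC).
Step 2 — ω₀ = 1/√(0.154·3.77e-05) = 415 rad/s.
Step 3 — f₀ = ω₀/(2π) = 66.05 Hz.

f₀ = 66.05 Hz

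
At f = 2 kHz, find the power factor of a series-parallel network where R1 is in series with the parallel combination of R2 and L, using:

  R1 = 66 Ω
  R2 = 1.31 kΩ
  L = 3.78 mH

Step 1 — Angular frequency: ω = 2π·f = 2π·2000 = 1.257e+04 rad/s.
Step 2 — Component impedances:
  R1: Z = R = 66 Ω
  R2: Z = R = 1310 Ω
  L: Z = jωL = j·1.257e+04·0.00378 = 0 + j47.5 Ω
Step 3 — Parallel branch: R2 || L = 1/(1/R2 + 1/L) = 1.72 + j47.44 Ω.
Step 4 — Series with R1: Z_total = R1 + (R2 || L) = 67.72 + j47.44 Ω = 82.68∠35.0° Ω.
Step 5 — Power factor: PF = cos(φ) = Re(Z)/|Z| = 67.72/82.683 = 0.819.
Step 6 — Type: Im(Z) = 47.44 ⇒ lagging (phase φ = 35.0°).

PF = 0.819 (lagging, φ = 35.0°)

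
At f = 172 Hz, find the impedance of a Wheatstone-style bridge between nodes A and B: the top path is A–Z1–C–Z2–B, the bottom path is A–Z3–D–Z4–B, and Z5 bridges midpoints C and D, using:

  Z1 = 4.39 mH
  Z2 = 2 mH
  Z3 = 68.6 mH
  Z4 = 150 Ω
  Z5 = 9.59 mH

Step 1 — Angular frequency: ω = 2π·f = 2π·172 = 1081 rad/s.
Step 2 — Component impedances:
  Z1: Z = jωL = j·1081·0.00439 = 0 + j4.744 Ω
  Z2: Z = jωL = j·1081·0.002 = 0 + j2.161 Ω
  Z3: Z = jωL = j·1081·0.0686 = 0 + j74.14 Ω
  Z4: Z = R = 150 Ω
  Z5: Z = jωL = j·1081·0.00959 = 0 + j10.36 Ω
Step 3 — Bridge requires nodal analysis (the Z5 bridge couples midpoints C and D, so the two paths cannot be reduced to a simple series/parallel combination). Setting node B to ground and injecting 1 A at node A, the 3-node admittance system at A, C, D solves to V_A = Z_AB = 0.04877 + j6.65 Ω = 6.65∠89.6° Ω.

Z = 0.04877 + j6.65 Ω = 6.65∠89.6° Ω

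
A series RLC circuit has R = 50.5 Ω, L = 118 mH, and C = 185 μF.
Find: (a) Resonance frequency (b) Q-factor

Step 1 — Resonance condition Im(Z)=0 gives ω₀ = 1/√(LC).
Step 2 — ω₀ = 1/√(0.118·0.000185) = 214 rad/s.
Step 3 — f₀ = ω₀/(2π) = 34.06 Hz.
Step 4 — Series Q: Q = ω₀L/R = 214·0.118/50.5 = 0.5001.

(a) f₀ = 34.06 Hz  (b) Q = 0.5001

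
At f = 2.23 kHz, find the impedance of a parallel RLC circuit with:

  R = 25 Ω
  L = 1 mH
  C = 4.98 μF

Step 1 — Angular frequency: ω = 2π·f = 2π·2230 = 1.401e+04 rad/s.
Step 2 — Component impedances:
  R: Z = R = 25 Ω
  L: Z = jωL = j·1.401e+04·0.001 = 0 + j14.01 Ω
  C: Z = 1/(jωC) = -j/(ω·C) = 0 - j14.33 Ω
Step 3 — Parallel combination: 1/Z_total = 1/R + 1/L + 1/C; Z_total = 24.96 + j0.9938 Ω = 24.98∠2.3° Ω.

Z = 24.96 + j0.9938 Ω = 24.98∠2.3° Ω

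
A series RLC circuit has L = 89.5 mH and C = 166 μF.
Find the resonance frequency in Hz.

Step 1 — Resonance condition Im(Z)=0 gives ω₀ = 1/√(LC).
Step 2 — ω₀ = 1/√(0.0895·0.000166) = 259.4 rad/s.
Step 3 — f₀ = ω₀/(2π) = 41.29 Hz.

f₀ = 41.29 Hz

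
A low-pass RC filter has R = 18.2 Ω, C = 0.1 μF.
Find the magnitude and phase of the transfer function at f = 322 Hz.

Step 1 — Angular frequency: ω = 2π·322 = 2023 rad/s.
Step 2 — Transfer function: H(jω) = 1/(1 + jωRC).
Step 3 — Denominator: 1 + jωRC = 1 + j·2023·18.2·1e-07 = 1 + j0.003682.
Step 4 — H = 1 - j0.003682.
Step 5 — Magnitude: |H| = 1 (-0.0 dB); phase: φ = -0.2°.

|H| = 1 (-0.0 dB), φ = -0.2°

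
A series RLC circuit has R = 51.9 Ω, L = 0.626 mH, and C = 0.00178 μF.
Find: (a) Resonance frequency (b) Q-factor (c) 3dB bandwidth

Step 1 — Resonance: ω₀ = 1/√(LC) = 1/√(0.000626·1.78e-09) = 9.473e+05 rad/s.
Step 2 — f₀ = ω₀/(2π) = 1.508e+05 Hz.
Step 3 — Series Q: Q = ω₀L/R = 9.473e+05·0.000626/51.9 = 11.43.
Step 4 — Bandwidth: Δω = ω₀/Q = 8.291e+04 rad/s; BW = Δω/(2π) = 1.32e+04 Hz.

(a) f₀ = 1.508e+05 Hz  (b) Q = 11.43  (c) BW = 1.32e+04 Hz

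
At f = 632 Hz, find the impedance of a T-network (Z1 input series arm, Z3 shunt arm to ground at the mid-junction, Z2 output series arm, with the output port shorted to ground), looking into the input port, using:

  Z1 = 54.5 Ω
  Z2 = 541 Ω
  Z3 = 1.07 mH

Step 1 — Angular frequency: ω = 2π·f = 2π·632 = 3971 rad/s.
Step 2 — Component impedances:
  Z1: Z = R = 54.5 Ω
  Z2: Z = R = 541 Ω
  Z3: Z = jωL = j·3971·0.00107 = 0 + j4.249 Ω
Step 3 — With the output port shorted to ground, the output series arm Z2 runs from the junction to ground; the shunt arm Z3 also runs from the junction to ground. They appear in parallel: Z3 || Z2 = 0.03337 + j4.249 Ω.
Step 4 — Series with input arm Z1: Z_in = Z1 + (Z3 || Z2) = 54.53 + j4.249 Ω = 54.7∠4.5° Ω.

Z = 54.53 + j4.249 Ω = 54.7∠4.5° Ω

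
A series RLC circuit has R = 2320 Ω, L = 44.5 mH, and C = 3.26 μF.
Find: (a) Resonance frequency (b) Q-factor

Step 1 — Resonance condition Im(Z)=0 gives ω₀ = 1/√(LC).
Step 2 — ω₀ = 1/√(0.0445·3.26e-06) = 2625 rad/s.
Step 3 — f₀ = ω₀/(2π) = 417.9 Hz.
Step 4 — Series Q: Q = ω₀L/R = 2625·0.0445/2320 = 0.05036.

(a) f₀ = 417.9 Hz  (b) Q = 0.05036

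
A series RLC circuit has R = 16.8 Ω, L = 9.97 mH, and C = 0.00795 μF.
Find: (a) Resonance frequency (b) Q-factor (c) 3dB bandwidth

Step 1 — Resonance condition Im(Z)=0 gives ω₀ = 1/√(LC).
Step 2 — ω₀ = 1/√(0.00997·7.95e-09) = 1.123e+05 rad/s.
Step 3 — f₀ = ω₀/(2π) = 1.788e+04 Hz.
Step 4 — Series Q: Q = ω₀L/R = 1.123e+05·0.00997/16.8 = 66.66.
Step 5 — 3dB bandwidth: Δω = ω₀/Q = 1685 rad/s; BW = Δω/(2π) = 268.2 Hz.

(a) f₀ = 1.788e+04 Hz  (b) Q = 66.66  (c) BW = 268.2 Hz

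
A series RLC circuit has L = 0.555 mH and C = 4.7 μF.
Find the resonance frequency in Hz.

Step 1 — Resonance condition Im(Z)=0 gives ω₀ = 1/√(LC).
Step 2 — ω₀ = 1/√(0.000555·4.7e-06) = 1.958e+04 rad/s.
Step 3 — f₀ = ω₀/(2π) = 3116 Hz.

f₀ = 3116 Hz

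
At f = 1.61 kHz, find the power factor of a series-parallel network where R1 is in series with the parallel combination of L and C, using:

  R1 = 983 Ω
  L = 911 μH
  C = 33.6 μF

Step 1 — Angular frequency: ω = 2π·f = 2π·1610 = 1.012e+04 rad/s.
Step 2 — Component impedances:
  R1: Z = R = 983 Ω
  L: Z = jωL = j·1.012e+04·0.000911 = 0 + j9.216 Ω
  C: Z = 1/(jωC) = -j/(ω·C) = 0 - j2.942 Ω
Step 3 — Parallel branch: L || C = 1/(1/L + 1/C) = 0 - j4.322 Ω.
Step 4 — Series with R1: Z_total = R1 + (L || C) = 983 - j4.322 Ω = 983∠-0.3° Ω.
Step 5 — Power factor: PF = cos(φ) = Re(Z)/|Z| = 983/983 = 1.
Step 6 — Type: Im(Z) = -4.322 ⇒ leading (phase φ = -0.3°).

PF = 1 (leading, φ = -0.3°)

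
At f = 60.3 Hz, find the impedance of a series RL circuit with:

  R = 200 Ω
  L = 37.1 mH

Step 1 — Angular frequency: ω = 2π·f = 2π·60.3 = 378.9 rad/s.
Step 2 — Component impedances:
  R: Z = R = 200 Ω
  L: Z = jωL = j·378.9·0.0371 = 0 + j14.06 Ω
Step 3 — Series combination: Z_total = R + L = 200 + j14.06 Ω = 200.5∠4.0° Ω.

Z = 200 + j14.06 Ω = 200.5∠4.0° Ω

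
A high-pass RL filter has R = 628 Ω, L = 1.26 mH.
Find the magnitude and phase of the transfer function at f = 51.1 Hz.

Step 1 — Angular frequency: ω = 2π·51.1 = 321.1 rad/s.
Step 2 — Transfer function: H(jω) = jωL/(R + jωL).
Step 3 — Numerator jωL = j·0.4045; denominator R + jωL = 628 + j0.4045.
Step 4 — H = 4.15e-07 + j0.0006442.
Step 5 — Magnitude: |H| = 0.0006442 (-63.8 dB); phase: φ = 90.0°.

|H| = 0.0006442 (-63.8 dB), φ = 90.0°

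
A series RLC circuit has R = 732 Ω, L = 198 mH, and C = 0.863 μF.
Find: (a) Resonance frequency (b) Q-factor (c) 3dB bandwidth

Step 1 — Resonance condition Im(Z)=0 gives ω₀ = 1/√(LC).
Step 2 — ω₀ = 1/√(0.198·8.63e-07) = 2419 rad/s.
Step 3 — f₀ = ω₀/(2π) = 385 Hz.
Step 4 — Series Q: Q = ω₀L/R = 2419·0.198/732 = 0.6544.
Step 5 — 3dB bandwidth: Δω = ω₀/Q = 3697 rad/s; BW = Δω/(2π) = 588.4 Hz.

(a) f₀ = 385 Hz  (b) Q = 0.6544  (c) BW = 588.4 Hz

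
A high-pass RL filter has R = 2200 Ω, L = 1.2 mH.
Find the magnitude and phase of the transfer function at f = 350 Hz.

Step 1 — Angular frequency: ω = 2π·350 = 2199 rad/s.
Step 2 — Transfer function: H(jω) = jωL/(R + jωL).
Step 3 — Numerator jωL = j·2.639; denominator R + jωL = 2200 + j2.639.
Step 4 — H = 1.439e-06 + j0.0012.
Step 5 — Magnitude: |H| = 0.0012 (-58.4 dB); phase: φ = 89.9°.

|H| = 0.0012 (-58.4 dB), φ = 89.9°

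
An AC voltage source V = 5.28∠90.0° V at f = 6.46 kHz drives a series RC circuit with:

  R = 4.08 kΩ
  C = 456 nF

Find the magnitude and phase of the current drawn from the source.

Step 1 — Angular frequency: ω = 2π·f = 2π·6460 = 4.059e+04 rad/s.
Step 2 — Component impedances:
  R: Z = R = 4080 Ω
  C: Z = 1/(jωC) = -j/(ω·C) = 0 - j54.03 Ω
Step 3 — Series combination: Z_total = R + C = 4080 - j54.03 Ω = 4080∠-0.8° Ω.
Step 4 — Source phasor: V = 5.28∠90.0° V = 0 + j5.28 V.
Step 5 — Ohm's law: I = V / Z_total = (0 + j5.28) / (4080 - j54.03) = -1.713e-05 + j0.001294 A.
Step 6 — Convert to polar: |I| = 0.001294 A, ∠I = 90.8°.

I = 0.001294∠90.8° A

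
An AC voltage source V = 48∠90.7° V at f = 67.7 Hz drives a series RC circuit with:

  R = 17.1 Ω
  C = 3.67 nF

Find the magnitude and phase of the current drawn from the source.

Step 1 — Angular frequency: ω = 2π·f = 2π·67.7 = 425.4 rad/s.
Step 2 — Component impedances:
  R: Z = R = 17.1 Ω
  C: Z = 1/(jωC) = -j/(ω·C) = 0 - j6.406e+05 Ω
Step 3 — Series combination: Z_total = R + C = 17.1 - j6.406e+05 Ω = 6.406e+05∠-90.0° Ω.
Step 4 — Source phasor: V = 48∠90.7° V = -0.5864 + j48 V.
Step 5 — Ohm's law: I = V / Z_total = (-0.5864 + j48) / (17.1 - j6.406e+05) = -7.493e-05 - j9.135e-07 A.
Step 6 — Convert to polar: |I| = 7.493e-05 A, ∠I = -179.3°.

I = 7.493e-05∠-179.3° A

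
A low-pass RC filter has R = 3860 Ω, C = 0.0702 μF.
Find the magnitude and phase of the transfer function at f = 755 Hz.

Step 1 — Angular frequency: ω = 2π·755 = 4744 rad/s.
Step 2 — Transfer function: H(jω) = 1/(1 + jωRC).
Step 3 — Denominator: 1 + jωRC = 1 + j·4744·3860·7.02e-08 = 1 + j1.285.
Step 4 — H = 0.377 - j0.4846.
Step 5 — Magnitude: |H| = 0.614 (-4.2 dB); phase: φ = -52.1°.

|H| = 0.614 (-4.2 dB), φ = -52.1°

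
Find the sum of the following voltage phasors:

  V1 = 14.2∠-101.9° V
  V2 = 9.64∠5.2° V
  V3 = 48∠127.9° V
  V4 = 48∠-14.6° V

Step 1 — Convert each phasor to rectangular form:
  V1 = 14.2·(cos(-101.9°) + j·sin(-101.9°)) = -2.928 - j13.89 V
  V2 = 9.64·(cos(5.2°) + j·sin(5.2°)) = 9.6 + j0.8737 V
  V3 = 48·(cos(127.9°) + j·sin(127.9°)) = -29.49 + j37.88 V
  V4 = 48·(cos(-14.6°) + j·sin(-14.6°)) = 46.45 - j12.1 V
Step 2 — Sum components: V_total = 23.64 + j12.76 V.
Step 3 — Convert to polar: |V_total| = 26.86 V, ∠V_total = 28.4°.

V_total = 26.86∠28.4° V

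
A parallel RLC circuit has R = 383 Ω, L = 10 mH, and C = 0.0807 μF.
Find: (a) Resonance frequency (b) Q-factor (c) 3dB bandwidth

Step 1 — Resonance: ω₀ = 1/√(LC) = 1/√(0.01·8.07e-08) = 3.52e+04 rad/s.
Step 2 — f₀ = ω₀/(2π) = 5603 Hz.
Step 3 — Parallel Q: Q = R/(ω₀L) = 383/(3.52e+04·0.01) = 1.088.
Step 4 — Bandwidth: Δω = ω₀/Q = 3.235e+04 rad/s; BW = Δω/(2π) = 5149 Hz.

(a) f₀ = 5603 Hz  (b) Q = 1.088  (c) BW = 5149 Hz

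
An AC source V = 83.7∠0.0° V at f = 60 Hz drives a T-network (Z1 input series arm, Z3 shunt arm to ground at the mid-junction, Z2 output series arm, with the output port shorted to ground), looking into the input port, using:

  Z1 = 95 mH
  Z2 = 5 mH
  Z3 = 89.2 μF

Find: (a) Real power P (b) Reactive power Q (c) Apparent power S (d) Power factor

Step 1 — Angular frequency: ω = 2π·f = 2π·60 = 377 rad/s.
Step 2 — Component impedances:
  Z1: Z = jωL = j·377·0.095 = 0 + j35.81 Ω
  Z2: Z = jωL = j·377·0.005 = 0 + j1.885 Ω
  Z3: Z = 1/(jωC) = -j/(ω·C) = 0 - j29.74 Ω
Step 3 — With the output port shorted to ground, the output series arm Z2 runs from the junction to ground; the shunt arm Z3 also runs from the junction to ground. They appear in parallel: Z3 || Z2 = 0 + j2.013 Ω.
Step 4 — Series with input arm Z1: Z_in = Z1 + (Z3 || Z2) = 0 + j37.83 Ω = 37.83∠90.0° Ω.
Step 5 — Source phasor: V = 83.7∠0.0° V = 83.7 V.
Step 6 — Current: I = V / Z = 0 - j2.213 A = 2.213∠-90.0° A.
Step 7 — Complex power: S = V·I* = 0 + j185.2 VA.
Step 8 — Real power: P = Re(S) = 0 W.
Step 9 — Reactive power: Q = Im(S) = 185.2 VAR.
Step 10 — Apparent power: |S| = 185.2 VA.
Step 11 — Power factor: PF = P/|S| = 0 (lagging).

(a) P = 0 W  (b) Q = 185.2 VAR  (c) S = 185.2 VA  (d) PF = 0 (lagging)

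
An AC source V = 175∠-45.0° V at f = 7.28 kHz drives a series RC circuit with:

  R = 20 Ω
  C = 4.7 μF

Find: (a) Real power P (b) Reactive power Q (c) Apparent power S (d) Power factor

Step 1 — Angular frequency: ω = 2π·f = 2π·7280 = 4.574e+04 rad/s.
Step 2 — Component impedances:
  R: Z = R = 20 Ω
  C: Z = 1/(jωC) = -j/(ω·C) = 0 - j4.651 Ω
Step 3 — Series combination: Z_total = R + C = 20 - j4.651 Ω = 20.53∠-13.1° Ω.
Step 4 — Source phasor: V = 175∠-45.0° V = 123.7 - j123.7 V.
Step 5 — Current: I = V / Z = 7.235 - j4.505 A = 8.523∠-31.9° A.
Step 6 — Complex power: S = V·I* = 1453 - j337.9 VA.
Step 7 — Real power: P = Re(S) = 1453 W.
Step 8 — Reactive power: Q = Im(S) = -337.9 VAR.
Step 9 — Apparent power: |S| = 1491 VA.
Step 10 — Power factor: PF = P/|S| = 0.974 (leading).

(a) P = 1453 W  (b) Q = -337.9 VAR  (c) S = 1491 VA  (d) PF = 0.974 (leading)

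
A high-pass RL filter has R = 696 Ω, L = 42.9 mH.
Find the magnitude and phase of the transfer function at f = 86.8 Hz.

Step 1 — Angular frequency: ω = 2π·86.8 = 545.4 rad/s.
Step 2 — Transfer function: H(jω) = jωL/(R + jωL).
Step 3 — Numerator jωL = j·23.4; denominator R + jωL = 696 + j23.4.
Step 4 — H = 0.001129 + j0.03358.
Step 5 — Magnitude: |H| = 0.0336 (-29.5 dB); phase: φ = 88.1°.

|H| = 0.0336 (-29.5 dB), φ = 88.1°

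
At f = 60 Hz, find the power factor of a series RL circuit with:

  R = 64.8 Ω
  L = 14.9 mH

Step 1 — Angular frequency: ω = 2π·f = 2π·60 = 377 rad/s.
Step 2 — Component impedances:
  R: Z = R = 64.8 Ω
  L: Z = jωL = j·377·0.0149 = 0 + j5.617 Ω
Step 3 — Series combination: Z_total = R + L = 64.8 + j5.617 Ω = 65.04∠5.0° Ω.
Step 4 — Power factor: PF = cos(φ) = Re(Z)/|Z| = 64.8/65.04 = 0.9963.
Step 5 — Type: Im(Z) = 5.617 ⇒ lagging (phase φ = 5.0°).

PF = 0.9963 (lagging, φ = 5.0°)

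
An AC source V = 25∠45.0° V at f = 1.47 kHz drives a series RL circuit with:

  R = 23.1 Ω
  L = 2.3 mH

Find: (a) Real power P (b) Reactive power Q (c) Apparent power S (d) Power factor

Step 1 — Angular frequency: ω = 2π·f = 2π·1470 = 9236 rad/s.
Step 2 — Component impedances:
  R: Z = R = 23.1 Ω
  L: Z = jωL = j·9236·0.0023 = 0 + j21.24 Ω
Step 3 — Series combination: Z_total = R + L = 23.1 + j21.24 Ω = 31.38∠42.6° Ω.
Step 4 — Source phasor: V = 25∠45.0° V = 17.68 + j17.68 V.
Step 5 — Current: I = V / Z = 0.7959 + j0.03332 A = 0.7966∠2.4° A.
Step 6 — Complex power: S = V·I* = 14.66 + j13.48 VA.
Step 7 — Real power: P = Re(S) = 14.66 W.
Step 8 — Reactive power: Q = Im(S) = 13.48 VAR.
Step 9 — Apparent power: |S| = 19.92 VA.
Step 10 — Power factor: PF = P/|S| = 0.7361 (lagging).

(a) P = 14.66 W  (b) Q = 13.48 VAR  (c) S = 19.92 VA  (d) PF = 0.7361 (lagging)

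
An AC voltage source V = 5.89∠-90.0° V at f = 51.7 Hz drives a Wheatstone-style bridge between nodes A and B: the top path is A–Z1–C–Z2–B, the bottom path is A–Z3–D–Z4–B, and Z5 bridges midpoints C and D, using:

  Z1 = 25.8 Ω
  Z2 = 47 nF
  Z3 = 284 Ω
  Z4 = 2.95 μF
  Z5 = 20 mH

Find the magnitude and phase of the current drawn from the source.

Step 1 — Angular frequency: ω = 2π·f = 2π·51.7 = 324.8 rad/s.
Step 2 — Component impedances:
  Z1: Z = R = 25.8 Ω
  Z2: Z = 1/(jωC) = -j/(ω·C) = 0 - j6.55e+04 Ω
  Z3: Z = R = 284 Ω
  Z4: Z = 1/(jωC) = -j/(ω·C) = 0 - j1044 Ω
  Z5: Z = jωL = j·324.8·0.02 = 0 + j6.497 Ω
Step 3 — Bridge requires nodal analysis (the Z5 bridge couples midpoints C and D, so the two paths cannot be reduced to a simple series/parallel combination). Setting node B to ground and injecting 1 A at node A, the 3-node admittance system at A, C, D solves to V_A = Z_AB = 23.76 - j1022 Ω = 1022∠-88.7° Ω.
Step 4 — Source phasor: V = 5.89∠-90.0° V = 0 - j5.89 V.
Step 5 — Ohm's law: I = V / Z_total = (0 - j5.89) / (23.76 - j1022) = 0.005761 - j0.000134 A.
Step 6 — Convert to polar: |I| = 0.005762 A, ∠I = -1.3°.

I = 0.005762∠-1.3° A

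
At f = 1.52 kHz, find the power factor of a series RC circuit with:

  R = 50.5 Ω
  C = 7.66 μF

Step 1 — Angular frequency: ω = 2π·f = 2π·1520 = 9550 rad/s.
Step 2 — Component impedances:
  R: Z = R = 50.5 Ω
  C: Z = 1/(jωC) = -j/(ω·C) = 0 - j13.67 Ω
Step 3 — Series combination: Z_total = R + C = 50.5 - j13.67 Ω = 52.32∠-15.1° Ω.
Step 4 — Power factor: PF = cos(φ) = Re(Z)/|Z| = 50.5/52.317 = 0.9653.
Step 5 — Type: Im(Z) = -13.67 ⇒ leading (phase φ = -15.1°).

PF = 0.9653 (leading, φ = -15.1°)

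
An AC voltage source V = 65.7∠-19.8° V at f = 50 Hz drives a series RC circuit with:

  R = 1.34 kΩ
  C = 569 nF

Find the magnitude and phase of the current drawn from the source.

Step 1 — Angular frequency: ω = 2π·f = 2π·50 = 314.2 rad/s.
Step 2 — Component impedances:
  R: Z = R = 1340 Ω
  C: Z = 1/(jωC) = -j/(ω·C) = 0 - j5594 Ω
Step 3 — Series combination: Z_total = R + C = 1340 - j5594 Ω = 5752∠-76.5° Ω.
Step 4 — Source phasor: V = 65.7∠-19.8° V = 61.82 - j22.26 V.
Step 5 — Ohm's law: I = V / Z_total = (61.82 - j22.26) / (1340 - j5594) = 0.006266 + j0.009549 A.
Step 6 — Convert to polar: |I| = 0.01142 A, ∠I = 56.7°.

I = 0.01142∠56.7° A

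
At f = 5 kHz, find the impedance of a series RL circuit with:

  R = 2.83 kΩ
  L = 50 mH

Step 1 — Angular frequency: ω = 2π·f = 2π·5000 = 3.142e+04 rad/s.
Step 2 — Component impedances:
  R: Z = R = 2830 Ω
  L: Z = jωL = j·3.142e+04·0.05 = 0 + j1571 Ω
Step 3 — Series combination: Z_total = R + L = 2830 + j1571 Ω = 3237∠29.0° Ω.

Z = 2830 + j1571 Ω = 3237∠29.0° Ω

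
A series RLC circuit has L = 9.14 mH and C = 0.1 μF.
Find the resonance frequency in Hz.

Step 1 — Resonance condition Im(Z)=0 gives ω₀ = 1/√(LC).
Step 2 — ω₀ = 1/√(0.00914·1e-07) = 3.308e+04 rad/s.
Step 3 — f₀ = ω₀/(2π) = 5264 Hz.

f₀ = 5264 Hz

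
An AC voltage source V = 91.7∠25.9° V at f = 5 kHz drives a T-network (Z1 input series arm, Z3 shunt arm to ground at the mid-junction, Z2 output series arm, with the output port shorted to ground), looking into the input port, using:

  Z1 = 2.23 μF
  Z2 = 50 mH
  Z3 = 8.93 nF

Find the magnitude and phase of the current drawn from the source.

Step 1 — Angular frequency: ω = 2π·f = 2π·5000 = 3.142e+04 rad/s.
Step 2 — Component impedances:
  Z1: Z = 1/(jωC) = -j/(ω·C) = 0 - j14.27 Ω
  Z2: Z = jωL = j·3.142e+04·0.05 = 0 + j1571 Ω
  Z3: Z = 1/(jωC) = -j/(ω·C) = 0 - j3565 Ω
Step 3 — With the output port shorted to ground, the output series arm Z2 runs from the junction to ground; the shunt arm Z3 also runs from the junction to ground. They appear in parallel: Z3 || Z2 = 0 + j2808 Ω.
Step 4 — Series with input arm Z1: Z_in = Z1 + (Z3 || Z2) = 0 + j2794 Ω = 2794∠90.0° Ω.
Step 5 — Source phasor: V = 91.7∠25.9° V = 82.49 + j40.05 V.
Step 6 — Ohm's law: I = V / Z_total = (82.49 + j40.05) / (0 + j2794) = 0.01434 - j0.02952 A.
Step 7 — Convert to polar: |I| = 0.03282 A, ∠I = -64.1°.

I = 0.03282∠-64.1° A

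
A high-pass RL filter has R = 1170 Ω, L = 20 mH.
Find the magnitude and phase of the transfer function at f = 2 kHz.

Step 1 — Angular frequency: ω = 2π·2000 = 1.257e+04 rad/s.
Step 2 — Transfer function: H(jω) = jωL/(R + jωL).
Step 3 — Numerator jωL = j·251.3; denominator R + jωL = 1170 + j251.3.
Step 4 — H = 0.04411 + j0.2053.
Step 5 — Magnitude: |H| = 0.21 (-13.6 dB); phase: φ = 77.9°.

|H| = 0.21 (-13.6 dB), φ = 77.9°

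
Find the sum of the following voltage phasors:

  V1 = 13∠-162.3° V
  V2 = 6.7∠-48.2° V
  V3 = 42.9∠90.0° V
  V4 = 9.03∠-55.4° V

Step 1 — Convert each phasor to rectangular form:
  V1 = 13·(cos(-162.3°) + j·sin(-162.3°)) = -12.38 - j3.952 V
  V2 = 6.7·(cos(-48.2°) + j·sin(-48.2°)) = 4.466 - j4.995 V
  V3 = 42.9·(cos(90.0°) + j·sin(90.0°)) = 0 + j42.9 V
  V4 = 9.03·(cos(-55.4°) + j·sin(-55.4°)) = 5.128 - j7.433 V
Step 2 — Sum components: V_total = -2.791 + j26.52 V.
Step 3 — Convert to polar: |V_total| = 26.67 V, ∠V_total = 96.0°.

V_total = 26.67∠96.0° V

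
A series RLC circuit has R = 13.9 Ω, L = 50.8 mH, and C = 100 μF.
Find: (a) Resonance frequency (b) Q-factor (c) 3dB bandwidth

Step 1 — Resonance: ω₀ = 1/√(LC) = 1/√(0.0508·0.0001) = 443.7 rad/s.
Step 2 — f₀ = ω₀/(2π) = 70.61 Hz.
Step 3 — Series Q: Q = ω₀L/R = 443.7·0.0508/13.9 = 1.622.
Step 4 — Bandwidth: Δω = ω₀/Q = 273.6 rad/s; BW = Δω/(2π) = 43.55 Hz.

(a) f₀ = 70.61 Hz  (b) Q = 1.622  (c) BW = 43.55 Hz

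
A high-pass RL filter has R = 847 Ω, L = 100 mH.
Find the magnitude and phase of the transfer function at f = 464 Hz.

Step 1 — Angular frequency: ω = 2π·464 = 2915 rad/s.
Step 2 — Transfer function: H(jω) = jωL/(R + jωL).
Step 3 — Numerator jωL = j·291.5; denominator R + jωL = 847 + j291.5.
Step 4 — H = 0.1059 + j0.3077.
Step 5 — Magnitude: |H| = 0.3255 (-9.7 dB); phase: φ = 71.0°.

|H| = 0.3255 (-9.7 dB), φ = 71.0°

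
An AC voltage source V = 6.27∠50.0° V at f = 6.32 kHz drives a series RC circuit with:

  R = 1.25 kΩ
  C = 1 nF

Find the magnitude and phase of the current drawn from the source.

Step 1 — Angular frequency: ω = 2π·f = 2π·6320 = 3.971e+04 rad/s.
Step 2 — Component impedances:
  R: Z = R = 1250 Ω
  C: Z = 1/(jωC) = -j/(ω·C) = 0 - j2.518e+04 Ω
Step 3 — Series combination: Z_total = R + C = 1250 - j2.518e+04 Ω = 2.521e+04∠-87.2° Ω.
Step 4 — Source phasor: V = 6.27∠50.0° V = 4.03 + j4.803 V.
Step 5 — Ohm's law: I = V / Z_total = (4.03 + j4.803) / (1250 - j2.518e+04) = -0.0001823 + j0.0001691 A.
Step 6 — Convert to polar: |I| = 0.0002487 A, ∠I = 137.2°.

I = 0.0002487∠137.2° A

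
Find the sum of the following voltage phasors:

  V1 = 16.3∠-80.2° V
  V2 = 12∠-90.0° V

Step 1 — Convert each phasor to rectangular form:
  V1 = 16.3·(cos(-80.2°) + j·sin(-80.2°)) = 2.774 - j16.06 V
  V2 = 12·(cos(-90.0°) + j·sin(-90.0°)) = 0 - j12 V
Step 2 — Sum components: V_total = 2.774 - j28.06 V.
Step 3 — Convert to polar: |V_total| = 28.2 V, ∠V_total = -84.4°.

V_total = 28.2∠-84.4° V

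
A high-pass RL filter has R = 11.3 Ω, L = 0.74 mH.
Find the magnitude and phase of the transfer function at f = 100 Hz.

Step 1 — Angular frequency: ω = 2π·100 = 628.3 rad/s.
Step 2 — Transfer function: H(jω) = jωL/(R + jωL).
Step 3 — Numerator jωL = j·0.465; denominator R + jωL = 11.3 + j0.465.
Step 4 — H = 0.00169 + j0.04108.
Step 5 — Magnitude: |H| = 0.04111 (-27.7 dB); phase: φ = 87.6°.

|H| = 0.04111 (-27.7 dB), φ = 87.6°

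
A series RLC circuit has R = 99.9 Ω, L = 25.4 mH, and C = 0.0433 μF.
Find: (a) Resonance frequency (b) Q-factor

Step 1 — Resonance condition Im(Z)=0 gives ω₀ = 1/√(LC).
Step 2 — ω₀ = 1/√(0.0254·4.33e-08) = 3.015e+04 rad/s.
Step 3 — f₀ = ω₀/(2π) = 4799 Hz.
Step 4 — Series Q: Q = ω₀L/R = 3.015e+04·0.0254/99.9 = 7.667.

(a) f₀ = 4799 Hz  (b) Q = 7.667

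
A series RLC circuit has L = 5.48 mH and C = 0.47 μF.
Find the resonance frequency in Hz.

Step 1 — Resonance condition Im(Z)=0 gives ω₀ = 1/√(LC).
Step 2 — ω₀ = 1/√(0.00548·4.7e-07) = 1.97e+04 rad/s.
Step 3 — f₀ = ω₀/(2π) = 3136 Hz.

f₀ = 3136 Hz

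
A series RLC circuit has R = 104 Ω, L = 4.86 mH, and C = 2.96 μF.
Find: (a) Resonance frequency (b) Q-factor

Step 1 — Resonance condition Im(Z)=0 gives ω₀ = 1/√(LC).
Step 2 — ω₀ = 1/√(0.00486·2.96e-06) = 8338 rad/s.
Step 3 — f₀ = ω₀/(2π) = 1327 Hz.
Step 4 — Series Q: Q = ω₀L/R = 8338·0.00486/104 = 0.3896.

(a) f₀ = 1327 Hz  (b) Q = 0.3896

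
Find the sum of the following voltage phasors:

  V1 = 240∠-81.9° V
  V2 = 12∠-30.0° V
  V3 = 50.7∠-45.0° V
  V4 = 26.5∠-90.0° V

Step 1 — Convert each phasor to rectangular form:
  V1 = 240·(cos(-81.9°) + j·sin(-81.9°)) = 33.82 - j237.6 V
  V2 = 12·(cos(-30.0°) + j·sin(-30.0°)) = 10.39 - j6 V
  V3 = 50.7·(cos(-45.0°) + j·sin(-45.0°)) = 35.85 - j35.85 V
  V4 = 26.5·(cos(-90.0°) + j·sin(-90.0°)) = 0 - j26.5 V
Step 2 — Sum components: V_total = 80.06 - j306 V.
Step 3 — Convert to polar: |V_total| = 316.3 V, ∠V_total = -75.3°.

V_total = 316.3∠-75.3° V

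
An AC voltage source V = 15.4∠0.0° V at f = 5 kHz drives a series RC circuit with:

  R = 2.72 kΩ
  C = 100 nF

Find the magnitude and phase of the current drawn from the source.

Step 1 — Angular frequency: ω = 2π·f = 2π·5000 = 3.142e+04 rad/s.
Step 2 — Component impedances:
  R: Z = R = 2720 Ω
  C: Z = 1/(jωC) = -j/(ω·C) = 0 - j318.3 Ω
Step 3 — Series combination: Z_total = R + C = 2720 - j318.3 Ω = 2739∠-6.7° Ω.
Step 4 — Source phasor: V = 15.4∠0.0° V = 15.4 V.
Step 5 — Ohm's law: I = V / Z_total = (15.4) / (2720 - j318.3) = 0.005585 + j0.0006536 A.
Step 6 — Convert to polar: |I| = 0.005623 A, ∠I = 6.7°.

I = 0.005623∠6.7° A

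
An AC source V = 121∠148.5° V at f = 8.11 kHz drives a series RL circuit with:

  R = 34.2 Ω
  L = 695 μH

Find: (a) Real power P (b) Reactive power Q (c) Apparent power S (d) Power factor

Step 1 — Angular frequency: ω = 2π·f = 2π·8110 = 5.096e+04 rad/s.
Step 2 — Component impedances:
  R: Z = R = 34.2 Ω
  L: Z = jωL = j·5.096e+04·0.000695 = 0 + j35.41 Ω
Step 3 — Series combination: Z_total = R + L = 34.2 + j35.41 Ω = 49.23∠46.0° Ω.
Step 4 — Source phasor: V = 121∠148.5° V = -103.2 + j63.22 V.
Step 5 — Current: I = V / Z = -0.532 + j2.399 A = 2.458∠102.5° A.
Step 6 — Complex power: S = V·I* = 206.6 + j213.9 VA.
Step 7 — Real power: P = Re(S) = 206.6 W.
Step 8 — Reactive power: Q = Im(S) = 213.9 VAR.
Step 9 — Apparent power: |S| = 297.4 VA.
Step 10 — Power factor: PF = P/|S| = 0.6947 (lagging).

(a) P = 206.6 W  (b) Q = 213.9 VAR  (c) S = 297.4 VA  (d) PF = 0.6947 (lagging)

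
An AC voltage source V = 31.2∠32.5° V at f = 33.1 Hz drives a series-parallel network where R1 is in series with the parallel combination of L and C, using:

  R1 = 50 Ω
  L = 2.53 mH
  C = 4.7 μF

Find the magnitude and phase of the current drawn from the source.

Step 1 — Angular frequency: ω = 2π·f = 2π·33.1 = 208 rad/s.
Step 2 — Component impedances:
  R1: Z = R = 50 Ω
  L: Z = jωL = j·208·0.00253 = 0 + j0.5262 Ω
  C: Z = 1/(jωC) = -j/(ω·C) = 0 - j1023 Ω
Step 3 — Parallel branch: L || C = 1/(1/L + 1/C) = 0 + j0.5264 Ω.
Step 4 — Series with R1: Z_total = R1 + (L || C) = 50 + j0.5264 Ω = 50∠0.6° Ω.
Step 5 — Source phasor: V = 31.2∠32.5° V = 26.31 + j16.76 V.
Step 6 — Ohm's law: I = V / Z_total = (26.31 + j16.76) / (50 + j0.5264) = 0.5297 + j0.3297 A.
Step 7 — Convert to polar: |I| = 0.624 A, ∠I = 31.9°.

I = 0.624∠31.9° A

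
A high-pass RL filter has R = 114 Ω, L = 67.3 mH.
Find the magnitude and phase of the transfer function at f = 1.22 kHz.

Step 1 — Angular frequency: ω = 2π·1220 = 7665 rad/s.
Step 2 — Transfer function: H(jω) = jωL/(R + jωL).
Step 3 — Numerator jωL = j·515.9; denominator R + jωL = 114 + j515.9.
Step 4 — H = 0.9534 + j0.2107.
Step 5 — Magnitude: |H| = 0.9764 (-0.2 dB); phase: φ = 12.5°.

|H| = 0.9764 (-0.2 dB), φ = 12.5°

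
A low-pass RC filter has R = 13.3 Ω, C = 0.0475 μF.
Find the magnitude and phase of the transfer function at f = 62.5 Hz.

Step 1 — Angular frequency: ω = 2π·62.5 = 392.7 rad/s.
Step 2 — Transfer function: H(jω) = 1/(1 + jωRC).
Step 3 — Denominator: 1 + jωRC = 1 + j·392.7·13.3·4.75e-08 = 1 + j0.0002481.
Step 4 — H = 1 - j0.0002481.
Step 5 — Magnitude: |H| = 1 (-0.0 dB); phase: φ = -0.0°.

|H| = 1 (-0.0 dB), φ = -0.0°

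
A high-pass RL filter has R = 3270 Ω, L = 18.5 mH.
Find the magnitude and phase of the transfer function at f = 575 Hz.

Step 1 — Angular frequency: ω = 2π·575 = 3613 rad/s.
Step 2 — Transfer function: H(jω) = jωL/(R + jωL).
Step 3 — Numerator jωL = j·66.84; denominator R + jωL = 3270 + j66.84.
Step 4 — H = 0.0004176 + j0.02043.
Step 5 — Magnitude: |H| = 0.02044 (-33.8 dB); phase: φ = 88.8°.

|H| = 0.02044 (-33.8 dB), φ = 88.8°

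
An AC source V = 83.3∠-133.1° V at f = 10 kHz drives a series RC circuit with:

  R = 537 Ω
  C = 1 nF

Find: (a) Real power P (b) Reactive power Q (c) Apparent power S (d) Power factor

Step 1 — Angular frequency: ω = 2π·f = 2π·1e+04 = 6.283e+04 rad/s.
Step 2 — Component impedances:
  R: Z = R = 537 Ω
  C: Z = 1/(jωC) = -j/(ω·C) = 0 - j1.592e+04 Ω
Step 3 — Series combination: Z_total = R + C = 537 - j1.592e+04 Ω = 1.592e+04∠-88.1° Ω.
Step 4 — Source phasor: V = 83.3∠-133.1° V = -56.92 - j60.82 V.
Step 5 — Current: I = V / Z = 0.003697 - j0.003701 A = 0.005231∠-45.0° A.
Step 6 — Complex power: S = V·I* = 0.01469 - j0.4355 VA.
Step 7 — Real power: P = Re(S) = 0.01469 W.
Step 8 — Reactive power: Q = Im(S) = -0.4355 VAR.
Step 9 — Apparent power: |S| = 0.4357 VA.
Step 10 — Power factor: PF = P/|S| = 0.03372 (leading).

(a) P = 0.01469 W  (b) Q = -0.4355 VAR  (c) S = 0.4357 VA  (d) PF = 0.03372 (leading)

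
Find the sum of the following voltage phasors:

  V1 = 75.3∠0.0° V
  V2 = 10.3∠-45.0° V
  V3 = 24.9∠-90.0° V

Step 1 — Convert each phasor to rectangular form:
  V1 = 75.3·(cos(0.0°) + j·sin(0.0°)) = 75.3 V
  V2 = 10.3·(cos(-45.0°) + j·sin(-45.0°)) = 7.283 - j7.283 V
  V3 = 24.9·(cos(-90.0°) + j·sin(-90.0°)) = 0 - j24.9 V
Step 2 — Sum components: V_total = 82.58 - j32.18 V.
Step 3 — Convert to polar: |V_total| = 88.63 V, ∠V_total = -21.3°.

V_total = 88.63∠-21.3° V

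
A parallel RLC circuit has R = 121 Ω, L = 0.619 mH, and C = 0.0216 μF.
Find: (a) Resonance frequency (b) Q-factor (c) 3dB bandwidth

Step 1 — Resonance: ω₀ = 1/√(LC) = 1/√(0.000619·2.16e-08) = 2.735e+05 rad/s.
Step 2 — f₀ = ω₀/(2π) = 4.353e+04 Hz.
Step 3 — Parallel Q: Q = R/(ω₀L) = 121/(2.735e+05·0.000619) = 0.7148.
Step 4 — Bandwidth: Δω = ω₀/Q = 3.826e+05 rad/s; BW = Δω/(2π) = 6.089e+04 Hz.

(a) f₀ = 4.353e+04 Hz  (b) Q = 0.7148  (c) BW = 6.089e+04 Hz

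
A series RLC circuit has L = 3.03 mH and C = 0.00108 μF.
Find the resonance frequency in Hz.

Step 1 — Resonance condition Im(Z)=0 gives ω₀ = 1/√(LC).
Step 2 — ω₀ = 1/√(0.00303·1.08e-09) = 5.528e+05 rad/s.
Step 3 — f₀ = ω₀/(2π) = 8.798e+04 Hz.

f₀ = 8.798e+04 Hz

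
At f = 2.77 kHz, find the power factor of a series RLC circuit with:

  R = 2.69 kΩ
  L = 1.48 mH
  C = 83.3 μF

Step 1 — Angular frequency: ω = 2π·f = 2π·2770 = 1.74e+04 rad/s.
Step 2 — Component impedances:
  R: Z = R = 2690 Ω
  L: Z = jωL = j·1.74e+04·0.00148 = 0 + j25.76 Ω
  C: Z = 1/(jωC) = -j/(ω·C) = 0 - j0.6898 Ω
Step 3 — Series combination: Z_total = R + L + C = 2690 + j25.07 Ω = 2690∠0.5° Ω.
Step 4 — Power factor: PF = cos(φ) = Re(Z)/|Z| = 2690/2690 = 1.
Step 5 — Type: Im(Z) = 25.07 ⇒ lagging (phase φ = 0.5°).

PF = 1 (lagging, φ = 0.5°)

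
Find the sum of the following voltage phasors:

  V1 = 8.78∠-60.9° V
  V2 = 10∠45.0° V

Step 1 — Convert each phasor to rectangular form:
  V1 = 8.78·(cos(-60.9°) + j·sin(-60.9°)) = 4.27 - j7.672 V
  V2 = 10·(cos(45.0°) + j·sin(45.0°)) = 7.071 + j7.071 V
Step 2 — Sum components: V_total = 11.34 - j0.6007 V.
Step 3 — Convert to polar: |V_total| = 11.36 V, ∠V_total = -3.0°.

V_total = 11.36∠-3.0° V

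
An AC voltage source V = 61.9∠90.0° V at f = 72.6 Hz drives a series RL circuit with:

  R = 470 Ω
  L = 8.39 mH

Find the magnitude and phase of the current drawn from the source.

Step 1 — Angular frequency: ω = 2π·f = 2π·72.6 = 456.2 rad/s.
Step 2 — Component impedances:
  R: Z = R = 470 Ω
  L: Z = jωL = j·456.2·0.00839 = 0 + j3.827 Ω
Step 3 — Series combination: Z_total = R + L = 470 + j3.827 Ω = 470∠0.5° Ω.
Step 4 — Source phasor: V = 61.9∠90.0° V = 0 + j61.9 V.
Step 5 — Ohm's law: I = V / Z_total = (0 + j61.9) / (470 + j3.827) = 0.001072 + j0.1317 A.
Step 6 — Convert to polar: |I| = 0.1317 A, ∠I = 89.5°.

I = 0.1317∠89.5° A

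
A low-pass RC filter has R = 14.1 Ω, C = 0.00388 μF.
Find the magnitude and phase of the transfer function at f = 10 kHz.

Step 1 — Angular frequency: ω = 2π·1e+04 = 6.283e+04 rad/s.
Step 2 — Transfer function: H(jω) = 1/(1 + jωRC).
Step 3 — Denominator: 1 + jωRC = 1 + j·6.283e+04·14.1·3.88e-09 = 1 + j0.003437.
Step 4 — H = 1 - j0.003437.
Step 5 — Magnitude: |H| = 1 (-0.0 dB); phase: φ = -0.2°.

|H| = 1 (-0.0 dB), φ = -0.2°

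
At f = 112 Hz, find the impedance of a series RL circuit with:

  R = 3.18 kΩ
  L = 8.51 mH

Step 1 — Angular frequency: ω = 2π·f = 2π·112 = 703.7 rad/s.
Step 2 — Component impedances:
  R: Z = R = 3180 Ω
  L: Z = jωL = j·703.7·0.00851 = 0 + j5.989 Ω
Step 3 — Series combination: Z_total = R + L = 3180 + j5.989 Ω = 3180∠0.1° Ω.

Z = 3180 + j5.989 Ω = 3180∠0.1° Ω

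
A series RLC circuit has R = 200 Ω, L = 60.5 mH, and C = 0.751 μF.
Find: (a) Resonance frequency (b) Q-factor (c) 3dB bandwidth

Step 1 — Resonance: ω₀ = 1/√(LC) = 1/√(0.0605·7.51e-07) = 4691 rad/s.
Step 2 — f₀ = ω₀/(2π) = 746.7 Hz.
Step 3 — Series Q: Q = ω₀L/R = 4691·0.0605/200 = 1.419.
Step 4 — Bandwidth: Δω = ω₀/Q = 3306 rad/s; BW = Δω/(2π) = 526.1 Hz.

(a) f₀ = 746.7 Hz  (b) Q = 1.419  (c) BW = 526.1 Hz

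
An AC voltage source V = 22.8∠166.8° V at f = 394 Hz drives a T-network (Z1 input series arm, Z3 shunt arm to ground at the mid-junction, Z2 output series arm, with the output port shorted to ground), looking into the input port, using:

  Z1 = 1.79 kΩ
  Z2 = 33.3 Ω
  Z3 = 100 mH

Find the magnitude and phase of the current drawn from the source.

Step 1 — Angular frequency: ω = 2π·f = 2π·394 = 2476 rad/s.
Step 2 — Component impedances:
  Z1: Z = R = 1790 Ω
  Z2: Z = R = 33.3 Ω
  Z3: Z = jωL = j·2476·0.1 = 0 + j247.6 Ω
Step 3 — With the output port shorted to ground, the output series arm Z2 runs from the junction to ground; the shunt arm Z3 also runs from the junction to ground. They appear in parallel: Z3 || Z2 = 32.71 + j4.4 Ω.
Step 4 — Series with input arm Z1: Z_in = Z1 + (Z3 || Z2) = 1823 + j4.4 Ω = 1823∠0.1° Ω.
Step 5 — Source phasor: V = 22.8∠166.8° V = -22.2 + j5.206 V.
Step 6 — Ohm's law: I = V / Z_total = (-22.2 + j5.206) / (1823 + j4.4) = -0.01217 + j0.002886 A.
Step 7 — Convert to polar: |I| = 0.01251 A, ∠I = 166.7°.

I = 0.01251∠166.7° A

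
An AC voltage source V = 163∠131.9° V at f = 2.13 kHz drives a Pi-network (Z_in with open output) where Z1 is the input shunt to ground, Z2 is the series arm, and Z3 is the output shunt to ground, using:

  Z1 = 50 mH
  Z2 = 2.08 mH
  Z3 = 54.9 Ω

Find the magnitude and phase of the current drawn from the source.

Step 1 — Angular frequency: ω = 2π·f = 2π·2130 = 1.338e+04 rad/s.
Step 2 — Component impedances:
  Z1: Z = jωL = j·1.338e+04·0.05 = 0 + j669.2 Ω
  Z2: Z = jωL = j·1.338e+04·0.00208 = 0 + j27.84 Ω
  Z3: Z = R = 54.9 Ω
Step 3 — With open output, the series arm Z2 and the output shunt Z3 appear in series to ground: Z2 + Z3 = 54.9 + j27.84 Ω.
Step 4 — Parallel with input shunt Z1: Z_in = Z1 || (Z2 + Z3) = 50.29 + j30.69 Ω = 58.91∠31.4° Ω.
Step 5 — Source phasor: V = 163∠131.9° V = -108.9 + j121.3 V.
Step 6 — Ohm's law: I = V / Z_total = (-108.9 + j121.3) / (50.29 + j30.69) = -0.5046 + j2.72 A.
Step 7 — Convert to polar: |I| = 2.767 A, ∠I = 100.5°.

I = 2.767∠100.5° A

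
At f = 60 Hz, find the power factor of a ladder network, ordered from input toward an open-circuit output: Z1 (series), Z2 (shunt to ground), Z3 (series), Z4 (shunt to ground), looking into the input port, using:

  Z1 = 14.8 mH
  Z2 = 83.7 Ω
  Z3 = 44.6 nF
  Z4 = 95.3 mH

Step 1 — Angular frequency: ω = 2π·f = 2π·60 = 377 rad/s.
Step 2 — Component impedances:
  Z1: Z = jωL = j·377·0.0148 = 0 + j5.579 Ω
  Z2: Z = R = 83.7 Ω
  Z3: Z = 1/(jωC) = -j/(ω·C) = 0 - j5.947e+04 Ω
  Z4: Z = jωL = j·377·0.0953 = 0 + j35.93 Ω
Step 3 — Ladder network (open output): work backward from the far end, alternating series and parallel combinations. Z_in = 83.7 + j5.462 Ω = 83.88∠3.7° Ω.
Step 4 — Power factor: PF = cos(φ) = Re(Z)/|Z| = 83.7/83.88 = 0.9979.
Step 5 — Type: Im(Z) = 5.462 ⇒ lagging (phase φ = 3.7°).

PF = 0.9979 (lagging, φ = 3.7°)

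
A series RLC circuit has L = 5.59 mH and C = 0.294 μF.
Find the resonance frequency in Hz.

Step 1 — Resonance condition Im(Z)=0 gives ω₀ = 1/√(LC).
Step 2 — ω₀ = 1/√(0.00559·2.94e-07) = 2.467e+04 rad/s.
Step 3 — f₀ = ω₀/(2π) = 3926 Hz.

f₀ = 3926 Hz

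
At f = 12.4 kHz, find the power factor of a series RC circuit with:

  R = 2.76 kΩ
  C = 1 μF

Step 1 — Angular frequency: ω = 2π·f = 2π·1.24e+04 = 7.791e+04 rad/s.
Step 2 — Component impedances:
  R: Z = R = 2760 Ω
  C: Z = 1/(jωC) = -j/(ω·C) = 0 - j12.84 Ω
Step 3 — Series combination: Z_total = R + C = 2760 - j12.84 Ω = 2760∠-0.3° Ω.
Step 4 — Power factor: PF = cos(φ) = Re(Z)/|Z| = 2760/2760 = 1.
Step 5 — Type: Im(Z) = -12.84 ⇒ leading (phase φ = -0.3°).

PF = 1 (leading, φ = -0.3°)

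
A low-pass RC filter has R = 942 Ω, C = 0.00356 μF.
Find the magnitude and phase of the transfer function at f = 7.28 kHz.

Step 1 — Angular frequency: ω = 2π·7280 = 4.574e+04 rad/s.
Step 2 — Transfer function: H(jω) = 1/(1 + jωRC).
Step 3 — Denominator: 1 + jωRC = 1 + j·4.574e+04·942·3.56e-09 = 1 + j0.1534.
Step 4 — H = 0.977 - j0.1499.
Step 5 — Magnitude: |H| = 0.9884 (-0.1 dB); phase: φ = -8.7°.

|H| = 0.9884 (-0.1 dB), φ = -8.7°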